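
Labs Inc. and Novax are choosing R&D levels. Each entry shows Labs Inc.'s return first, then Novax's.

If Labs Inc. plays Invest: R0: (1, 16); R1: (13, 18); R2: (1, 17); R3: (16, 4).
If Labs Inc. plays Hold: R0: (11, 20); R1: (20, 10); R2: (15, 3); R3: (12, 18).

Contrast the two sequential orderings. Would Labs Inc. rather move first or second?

first

If Labs Inc. leads: Novax's best replies are Invest→R1, Hold→R0; Labs Inc.'s induced payoffs 13, 11; outcome (Invest, R1), payoffs (13, 18).
If Novax leads: Labs Inc.'s best replies are R0→Hold, R1→Hold, R2→Hold, R3→Invest; Novax's induced payoffs 20, 10, 3, 4; outcome (Hold, R0), payoffs (11, 20).
Labs Inc. gets 13 moving first and 11 moving second, so Labs Inc. prefers to move first.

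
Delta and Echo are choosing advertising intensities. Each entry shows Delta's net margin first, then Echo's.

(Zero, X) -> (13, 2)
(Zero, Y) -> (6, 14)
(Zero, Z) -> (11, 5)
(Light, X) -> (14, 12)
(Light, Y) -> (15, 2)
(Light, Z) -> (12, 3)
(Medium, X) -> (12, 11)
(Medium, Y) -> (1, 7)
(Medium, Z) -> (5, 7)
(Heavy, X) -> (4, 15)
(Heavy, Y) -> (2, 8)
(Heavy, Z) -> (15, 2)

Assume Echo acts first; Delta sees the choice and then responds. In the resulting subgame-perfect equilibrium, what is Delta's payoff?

14

Backward induction with Echo moving first.
- X: Delta compares 13, 14, 12, 4 and picks Light; Echo would get 12.
- Y: Delta compares 6, 15, 1, 2 and picks Light; Echo would get 2.
- Z: Delta compares 11, 12, 5, 15 and picks Heavy; Echo would get 2.
Echo's induced payoffs are 12, 2, 2, so Echo commits to X. Subgame-perfect outcome: (Light, X) with payoffs (14, 12).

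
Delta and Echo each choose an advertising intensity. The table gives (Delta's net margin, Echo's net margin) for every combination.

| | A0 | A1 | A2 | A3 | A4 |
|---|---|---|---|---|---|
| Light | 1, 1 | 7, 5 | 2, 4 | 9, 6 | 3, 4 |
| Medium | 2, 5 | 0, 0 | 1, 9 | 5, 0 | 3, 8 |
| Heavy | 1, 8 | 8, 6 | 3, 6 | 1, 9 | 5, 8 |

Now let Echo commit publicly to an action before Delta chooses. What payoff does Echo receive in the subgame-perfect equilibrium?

Solve by backward induction (Echo leads).
- A0 → Delta plays Medium (best of 1, 2, 1); Echo gets 5.
- A1 → Delta plays Heavy (best of 7, 0, 8); Echo gets 6.
- A2 → Delta plays Heavy (best of 2, 1, 3); Echo gets 6.
- A3 → Delta plays Light (best of 9, 5, 1); Echo gets 6.
- A4 → Delta plays Heavy (best of 3, 3, 5); Echo gets 8.
Among 5, 6, 6, 6, 8, the best is 8 at A4. Subgame-perfect outcome: (Heavy, A4) with payoffs (5, 8).

8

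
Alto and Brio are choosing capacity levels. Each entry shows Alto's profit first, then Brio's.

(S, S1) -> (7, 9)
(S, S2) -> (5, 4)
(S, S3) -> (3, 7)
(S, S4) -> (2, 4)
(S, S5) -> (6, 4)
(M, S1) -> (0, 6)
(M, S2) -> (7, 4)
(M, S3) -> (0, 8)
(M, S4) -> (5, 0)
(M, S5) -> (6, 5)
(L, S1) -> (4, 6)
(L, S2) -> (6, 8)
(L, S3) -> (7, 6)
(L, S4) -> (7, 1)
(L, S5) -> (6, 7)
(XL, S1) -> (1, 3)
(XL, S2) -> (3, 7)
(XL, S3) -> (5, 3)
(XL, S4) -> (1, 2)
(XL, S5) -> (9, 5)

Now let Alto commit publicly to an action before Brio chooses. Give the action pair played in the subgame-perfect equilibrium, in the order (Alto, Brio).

(S, S1)

Work backward from Brio's decision.
- S → Brio plays S1 (best of 9, 4, 7, 4, 4); Alto gets 7.
- M → Brio plays S3 (best of 6, 4, 8, 0, 5); Alto gets 0.
- L → Brio plays S2 (best of 6, 8, 6, 1, 7); Alto gets 6.
- XL → Brio plays S2 (best of 3, 7, 3, 2, 5); Alto gets 3.
Alto's induced payoffs are 7, 0, 6, 3, so Alto commits to S. Subgame-perfect outcome: (S, S1) with payoffs (7, 9).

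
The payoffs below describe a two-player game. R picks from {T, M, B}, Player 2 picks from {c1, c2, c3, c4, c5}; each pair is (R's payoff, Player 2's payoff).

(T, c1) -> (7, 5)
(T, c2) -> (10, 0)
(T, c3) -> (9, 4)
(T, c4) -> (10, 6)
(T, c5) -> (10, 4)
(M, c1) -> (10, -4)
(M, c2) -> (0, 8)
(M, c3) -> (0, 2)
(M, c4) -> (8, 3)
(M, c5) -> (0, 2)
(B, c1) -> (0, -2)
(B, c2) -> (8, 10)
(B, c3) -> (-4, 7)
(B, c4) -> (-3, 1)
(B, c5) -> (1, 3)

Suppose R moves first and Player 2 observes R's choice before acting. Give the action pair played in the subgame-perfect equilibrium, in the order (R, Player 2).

Solve by backward induction (R leads).
- T → Player 2 plays c4 (best of 5, 0, 4, 6, 4); R gets 10.
- M → Player 2 plays c2 (best of -4, 8, 2, 3, 2); R gets 0.
- B → Player 2 plays c2 (best of -2, 10, 7, 1, 3); R gets 8.
Among 10, 0, 8, the best is 10 at T. Subgame-perfect outcome: (T, c4) with payoffs (10, 6).

(T, c4)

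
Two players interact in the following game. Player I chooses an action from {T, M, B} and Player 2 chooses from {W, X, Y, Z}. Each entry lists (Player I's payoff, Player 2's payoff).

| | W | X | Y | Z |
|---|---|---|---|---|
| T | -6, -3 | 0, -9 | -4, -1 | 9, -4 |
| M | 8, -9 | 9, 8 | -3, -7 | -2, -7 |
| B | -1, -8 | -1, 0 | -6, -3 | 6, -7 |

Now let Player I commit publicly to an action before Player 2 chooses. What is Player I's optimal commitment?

M

Backward induction with Player I moving first.
- T: Player 2 compares -3, -9, -1, -4 and picks Y; Player I would get -4.
- M: Player 2 compares -9, 8, -7, -7 and picks X; Player I would get 9.
- B: Player 2 compares -8, 0, -3, -7 and picks X; Player I would get -1.
Maximizing over -4, 9, -1, Player I chooses M. Subgame-perfect outcome: (M, X) with payoffs (9, 8).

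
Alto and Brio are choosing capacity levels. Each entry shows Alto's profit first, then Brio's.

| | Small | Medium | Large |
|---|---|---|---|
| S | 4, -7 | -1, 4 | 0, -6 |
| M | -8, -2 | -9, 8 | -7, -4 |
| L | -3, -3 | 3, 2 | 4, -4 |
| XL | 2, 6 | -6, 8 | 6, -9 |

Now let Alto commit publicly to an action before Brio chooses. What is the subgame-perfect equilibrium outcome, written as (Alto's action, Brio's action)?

Work backward from Brio's decision.
- S: BR = Medium, leader payoff -1.
- M: BR = Medium, leader payoff -9.
- L: BR = Medium, leader payoff 3.
- XL: BR = Medium, leader payoff -6.
Among -1, -9, 3, -6, the best is 3 at L. Subgame-perfect outcome: (L, Medium) with payoffs (3, 2).

(L, Medium)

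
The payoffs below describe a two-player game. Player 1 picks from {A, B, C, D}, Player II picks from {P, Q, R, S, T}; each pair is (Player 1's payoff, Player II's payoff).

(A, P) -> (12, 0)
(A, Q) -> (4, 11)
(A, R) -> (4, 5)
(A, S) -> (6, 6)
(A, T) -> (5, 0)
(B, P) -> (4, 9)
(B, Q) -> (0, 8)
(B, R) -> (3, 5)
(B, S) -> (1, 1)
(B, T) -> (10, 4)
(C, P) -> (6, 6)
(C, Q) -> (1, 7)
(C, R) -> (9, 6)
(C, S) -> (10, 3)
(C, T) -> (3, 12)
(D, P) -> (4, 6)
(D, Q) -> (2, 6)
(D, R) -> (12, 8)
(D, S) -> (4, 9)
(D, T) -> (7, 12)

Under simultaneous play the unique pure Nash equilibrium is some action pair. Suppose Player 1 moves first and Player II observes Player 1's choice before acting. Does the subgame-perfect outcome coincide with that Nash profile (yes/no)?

no

Solve by backward induction (Player 1 leads).
- A: Player II compares 0, 11, 5, 6, 0 and picks Q; Player 1 would get 4.
- B: Player II compares 9, 8, 5, 1, 4 and picks P; Player 1 would get 4.
- C: Player II compares 6, 7, 6, 3, 12 and picks T; Player 1 would get 3.
- D: Player II compares 6, 6, 8, 9, 12 and picks T; Player 1 would get 7.
Player 1's induced payoffs are 4, 4, 3, 7, so Player 1 commits to D. Subgame-perfect outcome: (D, T) with payoffs (7, 12).
Under simultaneous play:
Player 1's best replies: P→A; Q→A; R→D; S→C; T→B.
Player II's best replies: A→Q; B→P; C→T; D→T.
Only (A, Q) has each player best-responding; Nash payoffs (4, 11).
Sequential outcome (D, T) differs from the Nash profile (A, Q).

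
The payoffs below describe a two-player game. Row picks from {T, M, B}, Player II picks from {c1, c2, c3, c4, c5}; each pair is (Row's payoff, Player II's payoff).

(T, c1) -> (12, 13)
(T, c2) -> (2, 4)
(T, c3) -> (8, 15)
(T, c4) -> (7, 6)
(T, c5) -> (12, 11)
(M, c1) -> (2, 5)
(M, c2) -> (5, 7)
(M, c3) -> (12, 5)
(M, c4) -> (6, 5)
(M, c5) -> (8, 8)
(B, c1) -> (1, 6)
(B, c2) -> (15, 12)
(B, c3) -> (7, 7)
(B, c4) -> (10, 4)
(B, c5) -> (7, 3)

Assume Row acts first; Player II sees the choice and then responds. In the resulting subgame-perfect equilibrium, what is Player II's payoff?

12

Work backward from Player II's decision.
- T: Player II compares 13, 4, 15, 6, 11 and picks c3; Row would get 8.
- M: Player II compares 5, 7, 5, 5, 8 and picks c5; Row would get 8.
- B: Player II compares 6, 12, 7, 4, 3 and picks c2; Row would get 15.
Maximizing over 8, 8, 15, Row chooses B. Subgame-perfect outcome: (B, c2) with payoffs (15, 12).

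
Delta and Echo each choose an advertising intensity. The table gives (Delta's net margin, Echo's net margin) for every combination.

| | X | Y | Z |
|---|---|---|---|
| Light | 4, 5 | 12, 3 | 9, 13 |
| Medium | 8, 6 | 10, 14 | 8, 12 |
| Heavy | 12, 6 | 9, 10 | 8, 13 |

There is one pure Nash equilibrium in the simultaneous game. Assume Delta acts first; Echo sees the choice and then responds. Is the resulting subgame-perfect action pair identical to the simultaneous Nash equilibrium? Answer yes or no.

no

Backward induction with Delta moving first.
- Light: BR = Z, leader payoff 9.
- Medium: BR = Y, leader payoff 10.
- Heavy: BR = Z, leader payoff 8.
Maximizing over 9, 10, 8, Delta chooses Medium. Subgame-perfect outcome: (Medium, Y) with payoffs (10, 14).
For the simultaneous game, intersect best replies.
Delta's best replies: X→Heavy; Y→Light; Z→Light.
Echo's best replies: Light→Z; Medium→Y; Heavy→Z.
The unique mutual best reply is (Light, Z), giving (9, 13).
Sequential outcome (Medium, Y) differs from the Nash profile (Light, Z).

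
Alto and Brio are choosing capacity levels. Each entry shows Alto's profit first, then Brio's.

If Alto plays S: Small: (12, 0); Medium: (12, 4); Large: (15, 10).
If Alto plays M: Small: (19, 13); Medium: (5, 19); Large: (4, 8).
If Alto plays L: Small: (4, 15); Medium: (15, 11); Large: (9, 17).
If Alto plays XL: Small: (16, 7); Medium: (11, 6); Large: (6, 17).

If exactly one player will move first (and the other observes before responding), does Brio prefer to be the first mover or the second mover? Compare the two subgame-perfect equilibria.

If Alto leads: Brio's best replies are S→Large, M→Medium, L→Large, XL→Large; Alto's induced payoffs 15, 5, 9, 6; outcome (S, Large), payoffs (15, 10).
If Brio leads: Alto's best replies are Small→M, Medium→L, Large→S; Brio's induced payoffs 13, 11, 10; outcome (M, Small), payoffs (19, 13).
Brio gets 13 moving first and 10 moving second, so Brio prefers to move first.

first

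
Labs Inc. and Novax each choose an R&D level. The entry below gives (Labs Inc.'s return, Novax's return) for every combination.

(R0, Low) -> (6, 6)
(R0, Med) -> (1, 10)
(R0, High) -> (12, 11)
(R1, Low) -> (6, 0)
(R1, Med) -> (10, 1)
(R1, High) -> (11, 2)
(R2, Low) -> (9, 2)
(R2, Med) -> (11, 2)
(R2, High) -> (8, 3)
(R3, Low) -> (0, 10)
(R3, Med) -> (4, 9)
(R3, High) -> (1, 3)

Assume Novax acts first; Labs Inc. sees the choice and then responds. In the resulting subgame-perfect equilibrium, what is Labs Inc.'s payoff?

12

Labs Inc. best-responds to each possible Novax move:
- Low: BR = R2, leader payoff 2.
- Med: BR = R2, leader payoff 2.
- High: BR = R0, leader payoff 11.
Among 2, 2, 11, the best is 11 at High. Subgame-perfect outcome: (R0, High) with payoffs (12, 11).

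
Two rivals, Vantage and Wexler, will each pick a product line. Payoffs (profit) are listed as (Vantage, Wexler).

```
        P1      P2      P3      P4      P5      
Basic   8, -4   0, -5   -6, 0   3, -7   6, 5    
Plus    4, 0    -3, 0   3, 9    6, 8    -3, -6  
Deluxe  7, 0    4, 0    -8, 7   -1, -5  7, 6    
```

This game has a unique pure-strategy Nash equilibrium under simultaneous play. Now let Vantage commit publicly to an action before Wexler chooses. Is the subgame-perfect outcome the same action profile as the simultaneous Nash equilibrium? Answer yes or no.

no

Solve by backward induction (Vantage leads).
- Basic → Wexler plays P5 (best of -4, -5, 0, -7, 5); Vantage gets 6.
- Plus → Wexler plays P3 (best of 0, 0, 9, 8, -6); Vantage gets 3.
- Deluxe → Wexler plays P3 (best of 0, 0, 7, -5, 6); Vantage gets -8.
Among 6, 3, -8, the best is 6 at Basic. Subgame-perfect outcome: (Basic, P5) with payoffs (6, 5).
Under simultaneous play:
Vantage's best replies: P1→Basic; P2→Deluxe; P3→Plus; P4→Plus; P5→Deluxe.
Wexler's best replies: Basic→P5; Plus→P3; Deluxe→P3.
The unique mutual best reply is (Plus, P3), giving (3, 9).
Sequential outcome (Basic, P5) differs from the Nash profile (Plus, P3).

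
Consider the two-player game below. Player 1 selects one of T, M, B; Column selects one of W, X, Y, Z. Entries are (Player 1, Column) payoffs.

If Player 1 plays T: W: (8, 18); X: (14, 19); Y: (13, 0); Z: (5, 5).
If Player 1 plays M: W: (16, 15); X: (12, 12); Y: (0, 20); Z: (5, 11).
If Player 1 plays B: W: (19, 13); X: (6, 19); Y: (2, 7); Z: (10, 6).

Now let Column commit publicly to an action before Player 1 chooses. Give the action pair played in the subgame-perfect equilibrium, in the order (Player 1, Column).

Backward induction with Column moving first.
- W: BR = B, leader payoff 13.
- X: BR = T, leader payoff 19.
- Y: BR = T, leader payoff 0.
- Z: BR = B, leader payoff 6.
Column's induced payoffs are 13, 19, 0, 6, so Column commits to X. Subgame-perfect outcome: (T, X) with payoffs (14, 19).

(T, X)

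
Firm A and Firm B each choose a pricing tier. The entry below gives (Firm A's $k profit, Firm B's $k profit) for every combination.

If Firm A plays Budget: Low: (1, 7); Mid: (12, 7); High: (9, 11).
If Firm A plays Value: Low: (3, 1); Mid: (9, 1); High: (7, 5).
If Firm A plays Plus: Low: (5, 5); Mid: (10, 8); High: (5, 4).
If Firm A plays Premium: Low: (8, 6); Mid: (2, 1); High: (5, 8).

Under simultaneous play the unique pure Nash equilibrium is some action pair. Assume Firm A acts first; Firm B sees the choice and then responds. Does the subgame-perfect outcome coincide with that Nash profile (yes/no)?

no

Firm B best-responds to each possible Firm A move:
- Budget → Firm B plays High (best of 7, 7, 11); Firm A gets 9.
- Value → Firm B plays High (best of 1, 1, 5); Firm A gets 7.
- Plus → Firm B plays Mid (best of 5, 8, 4); Firm A gets 10.
- Premium → Firm B plays High (best of 6, 1, 8); Firm A gets 5.
Firm A's induced payoffs are 9, 7, 10, 5, so Firm A commits to Plus. Subgame-perfect outcome: (Plus, Mid) with payoffs (10, 8).
Now find the simultaneous Nash equilibrium.
Firm A's best replies: Low→Premium; Mid→Budget; High→Budget.
Firm B's best replies: Budget→High; Value→High; Plus→Mid; Premium→High.
The unique mutual best reply is (Budget, High), giving (9, 11).
Sequential outcome (Plus, Mid) differs from the Nash profile (Budget, High).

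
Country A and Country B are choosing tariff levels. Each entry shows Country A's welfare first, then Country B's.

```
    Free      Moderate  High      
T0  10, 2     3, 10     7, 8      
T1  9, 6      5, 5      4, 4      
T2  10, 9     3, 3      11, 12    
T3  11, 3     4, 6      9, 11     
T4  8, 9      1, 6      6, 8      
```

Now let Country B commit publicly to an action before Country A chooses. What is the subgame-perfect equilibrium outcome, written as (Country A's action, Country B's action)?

Country A best-responds to each possible Country B move:
- Free: BR = T3, leader payoff 3.
- Moderate: BR = T1, leader payoff 5.
- High: BR = T2, leader payoff 12.
Country B's induced payoffs are 3, 5, 12, so Country B commits to High. Subgame-perfect outcome: (T2, High) with payoffs (11, 12).

(T2, High)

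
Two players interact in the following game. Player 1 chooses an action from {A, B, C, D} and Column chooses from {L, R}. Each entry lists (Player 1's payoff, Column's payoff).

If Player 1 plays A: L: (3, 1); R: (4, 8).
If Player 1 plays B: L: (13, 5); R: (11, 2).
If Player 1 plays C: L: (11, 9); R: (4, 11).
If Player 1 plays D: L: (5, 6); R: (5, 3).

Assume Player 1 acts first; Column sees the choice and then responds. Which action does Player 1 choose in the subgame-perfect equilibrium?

B

Solve by backward induction (Player 1 leads).
- A: BR = R, leader payoff 4.
- B: BR = L, leader payoff 13.
- C: BR = R, leader payoff 4.
- D: BR = L, leader payoff 5.
Player 1's induced payoffs are 4, 13, 4, 5, so Player 1 commits to B. Subgame-perfect outcome: (B, L) with payoffs (13, 5).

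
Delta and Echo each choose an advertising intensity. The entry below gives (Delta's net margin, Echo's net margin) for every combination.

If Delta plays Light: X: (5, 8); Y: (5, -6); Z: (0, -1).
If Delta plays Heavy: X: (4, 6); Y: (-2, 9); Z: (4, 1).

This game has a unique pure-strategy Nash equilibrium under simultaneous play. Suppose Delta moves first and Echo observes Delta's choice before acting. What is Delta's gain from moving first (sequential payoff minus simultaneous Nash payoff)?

0

Backward induction with Delta moving first.
- Light: Echo compares 8, -6, -1 and picks X; Delta would get 5.
- Heavy: Echo compares 6, 9, 1 and picks Y; Delta would get -2.
Delta's induced payoffs are 5, -2, so Delta commits to Light. Subgame-perfect outcome: (Light, X) with payoffs (5, 8).
Under simultaneous play:
Delta's best replies: X→Light; Y→Light; Z→Heavy.
Echo's best replies: Light→X; Heavy→Y.
Only (Light, X) has each player best-responding; Nash payoffs (5, 8).
Delta's commitment gain: 5 − 5 = 0.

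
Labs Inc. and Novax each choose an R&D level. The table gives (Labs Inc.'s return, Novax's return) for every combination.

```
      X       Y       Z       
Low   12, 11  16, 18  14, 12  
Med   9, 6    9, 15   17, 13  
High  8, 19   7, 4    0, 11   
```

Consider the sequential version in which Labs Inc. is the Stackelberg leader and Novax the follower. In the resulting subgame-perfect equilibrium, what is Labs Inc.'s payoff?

16

Backward induction with Labs Inc. moving first.
- Low: Novax compares 11, 18, 12 and picks Y; Labs Inc. would get 16.
- Med: Novax compares 6, 15, 13 and picks Y; Labs Inc. would get 9.
- High: Novax compares 19, 4, 11 and picks X; Labs Inc. would get 8.
Maximizing over 16, 9, 8, Labs Inc. chooses Low. Subgame-perfect outcome: (Low, Y) with payoffs (16, 18).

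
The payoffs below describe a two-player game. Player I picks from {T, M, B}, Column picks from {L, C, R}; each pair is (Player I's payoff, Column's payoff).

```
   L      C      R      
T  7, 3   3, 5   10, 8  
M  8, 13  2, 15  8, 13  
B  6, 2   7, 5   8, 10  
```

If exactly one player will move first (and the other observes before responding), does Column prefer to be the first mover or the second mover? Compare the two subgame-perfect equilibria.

If Player I leads: Column's best replies are T→R, M→C, B→R; Player I's induced payoffs 10, 2, 8; outcome (T, R), payoffs (10, 8).
If Column leads: Player I's best replies are L→M, C→B, R→T; Column's induced payoffs 13, 5, 8; outcome (M, L), payoffs (8, 13).
Column gets 13 moving first and 8 moving second, so Column prefers to move first.

first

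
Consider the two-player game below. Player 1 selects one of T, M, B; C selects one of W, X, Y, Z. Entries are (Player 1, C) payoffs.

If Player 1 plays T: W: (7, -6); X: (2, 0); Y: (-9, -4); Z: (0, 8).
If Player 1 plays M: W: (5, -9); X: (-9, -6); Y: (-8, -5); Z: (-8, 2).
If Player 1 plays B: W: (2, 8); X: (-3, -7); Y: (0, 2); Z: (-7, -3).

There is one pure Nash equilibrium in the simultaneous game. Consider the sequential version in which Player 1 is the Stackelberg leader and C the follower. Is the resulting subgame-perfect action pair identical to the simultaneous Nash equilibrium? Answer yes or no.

Work backward from C's decision.
- T: BR = Z, leader payoff 0.
- M: BR = Z, leader payoff -8.
- B: BR = W, leader payoff 2.
Maximizing over 0, -8, 2, Player 1 chooses B. Subgame-perfect outcome: (B, W) with payoffs (2, 8).
Now find the simultaneous Nash equilibrium.
Player 1's best replies: W→T; X→T; Y→B; Z→T.
C's best replies: T→Z; M→Z; B→W.
The unique mutual best reply is (T, Z), giving (0, 8).
Sequential outcome (B, W) differs from the Nash profile (T, Z).

no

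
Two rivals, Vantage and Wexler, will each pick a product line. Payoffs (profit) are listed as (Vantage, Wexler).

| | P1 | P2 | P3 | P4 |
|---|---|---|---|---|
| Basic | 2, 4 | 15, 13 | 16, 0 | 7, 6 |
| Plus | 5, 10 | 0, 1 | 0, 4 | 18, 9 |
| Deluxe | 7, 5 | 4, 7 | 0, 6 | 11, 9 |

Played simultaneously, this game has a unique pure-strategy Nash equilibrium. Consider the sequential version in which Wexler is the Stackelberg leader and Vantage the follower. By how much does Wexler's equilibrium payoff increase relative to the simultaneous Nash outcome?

0

Work backward from Vantage's decision.
- P1 → Vantage plays Deluxe (best of 2, 5, 7); Wexler gets 5.
- P2 → Vantage plays Basic (best of 15, 0, 4); Wexler gets 13.
- P3 → Vantage plays Basic (best of 16, 0, 0); Wexler gets 0.
- P4 → Vantage plays Plus (best of 7, 18, 11); Wexler gets 9.
Among 5, 13, 0, 9, the best is 13 at P2. Subgame-perfect outcome: (Basic, P2) with payoffs (15, 13).
Now find the simultaneous Nash equilibrium.
Vantage's best replies: P1→Deluxe; P2→Basic; P3→Basic; P4→Plus.
Wexler's best replies: Basic→P2; Plus→P1; Deluxe→P4.
The unique mutual best reply is (Basic, P2), giving (15, 13).
Wexler's commitment gain: 13 − 13 = 0.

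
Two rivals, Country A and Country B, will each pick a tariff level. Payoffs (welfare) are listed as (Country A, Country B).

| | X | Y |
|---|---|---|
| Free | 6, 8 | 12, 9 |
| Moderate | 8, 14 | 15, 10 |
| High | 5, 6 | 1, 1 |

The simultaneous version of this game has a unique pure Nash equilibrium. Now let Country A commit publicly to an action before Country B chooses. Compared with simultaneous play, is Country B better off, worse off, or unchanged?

Solve by backward induction (Country A leads).
- Free: Country B compares 8, 9 and picks Y; Country A would get 12.
- Moderate: Country B compares 14, 10 and picks X; Country A would get 8.
- High: Country B compares 6, 1 and picks X; Country A would get 5.
Among 12, 8, 5, the best is 12 at Free. Subgame-perfect outcome: (Free, Y) with payoffs (12, 9).
Under simultaneous play:
Country A's best replies: X→Moderate; Y→Moderate.
Country B's best replies: Free→Y; Moderate→X; High→X.
Only (Moderate, X) has each player best-responding; Nash payoffs (8, 14).
Country B earns 9 sequentially versus 14 at the Nash outcome: worse off.

worse off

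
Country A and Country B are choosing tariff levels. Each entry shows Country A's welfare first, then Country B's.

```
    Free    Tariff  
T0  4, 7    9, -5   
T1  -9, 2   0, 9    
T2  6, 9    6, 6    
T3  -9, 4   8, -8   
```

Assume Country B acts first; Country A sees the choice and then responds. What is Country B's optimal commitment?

Free

Solve by backward induction (Country B leads).
- Free → Country A plays T2 (best of 4, -9, 6, -9); Country B gets 9.
- Tariff → Country A plays T0 (best of 9, 0, 6, 8); Country B gets -5.
Country B's induced payoffs are 9, -5, so Country B commits to Free. Subgame-perfect outcome: (T2, Free) with payoffs (6, 9).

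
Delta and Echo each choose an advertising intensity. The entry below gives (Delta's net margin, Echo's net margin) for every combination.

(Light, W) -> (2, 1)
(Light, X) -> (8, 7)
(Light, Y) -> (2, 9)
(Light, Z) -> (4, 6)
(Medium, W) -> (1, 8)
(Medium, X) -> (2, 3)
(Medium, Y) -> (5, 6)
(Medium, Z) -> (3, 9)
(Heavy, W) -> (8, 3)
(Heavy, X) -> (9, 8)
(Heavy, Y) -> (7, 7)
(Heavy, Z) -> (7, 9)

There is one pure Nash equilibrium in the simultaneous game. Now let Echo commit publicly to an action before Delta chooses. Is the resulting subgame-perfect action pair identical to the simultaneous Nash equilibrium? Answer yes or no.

Delta best-responds to each possible Echo move:
- W: BR = Heavy, leader payoff 3.
- X: BR = Heavy, leader payoff 8.
- Y: BR = Heavy, leader payoff 7.
- Z: BR = Heavy, leader payoff 9.
Echo's induced payoffs are 3, 8, 7, 9, so Echo commits to Z. Subgame-perfect outcome: (Heavy, Z) with payoffs (7, 9).
For the simultaneous game, intersect best replies.
Delta's best replies: W→Heavy; X→Heavy; Y→Heavy; Z→Heavy.
Echo's best replies: Light→Y; Medium→Z; Heavy→Z.
The unique mutual best reply is (Heavy, Z), giving (7, 9).
Sequential outcome (Heavy, Z) coincides with the Nash profile (Heavy, Z).

yes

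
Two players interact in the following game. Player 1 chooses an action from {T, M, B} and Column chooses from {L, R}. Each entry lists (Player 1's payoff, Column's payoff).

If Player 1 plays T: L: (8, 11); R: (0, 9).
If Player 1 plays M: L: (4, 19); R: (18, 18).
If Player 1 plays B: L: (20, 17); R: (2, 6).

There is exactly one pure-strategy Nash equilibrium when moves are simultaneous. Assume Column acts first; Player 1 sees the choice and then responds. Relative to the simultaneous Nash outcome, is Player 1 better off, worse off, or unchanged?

Work backward from Player 1's decision.
- L: BR = B, leader payoff 17.
- R: BR = M, leader payoff 18.
Maximizing over 17, 18, Column chooses R. Subgame-perfect outcome: (M, R) with payoffs (18, 18).
For the simultaneous game, intersect best replies.
Player 1's best replies: L→B; R→M.
Column's best replies: T→L; M→L; B→L.
The unique mutual best reply is (B, L), giving (20, 17).
Player 1 earns 18 sequentially versus 20 at the Nash outcome: worse off.

worse off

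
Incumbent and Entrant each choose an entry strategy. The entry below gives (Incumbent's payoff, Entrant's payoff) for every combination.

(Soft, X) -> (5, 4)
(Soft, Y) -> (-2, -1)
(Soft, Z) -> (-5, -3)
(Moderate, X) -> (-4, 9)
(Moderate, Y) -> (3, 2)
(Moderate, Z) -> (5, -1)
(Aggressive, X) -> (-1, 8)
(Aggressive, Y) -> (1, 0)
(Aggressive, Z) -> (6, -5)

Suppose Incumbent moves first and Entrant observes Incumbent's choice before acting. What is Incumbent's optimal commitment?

Soft

Backward induction with Incumbent moving first.
- Soft: Entrant compares 4, -1, -3 and picks X; Incumbent would get 5.
- Moderate: Entrant compares 9, 2, -1 and picks X; Incumbent would get -4.
- Aggressive: Entrant compares 8, 0, -5 and picks X; Incumbent would get -1.
Among 5, -4, -1, the best is 5 at Soft. Subgame-perfect outcome: (Soft, X) with payoffs (5, 4).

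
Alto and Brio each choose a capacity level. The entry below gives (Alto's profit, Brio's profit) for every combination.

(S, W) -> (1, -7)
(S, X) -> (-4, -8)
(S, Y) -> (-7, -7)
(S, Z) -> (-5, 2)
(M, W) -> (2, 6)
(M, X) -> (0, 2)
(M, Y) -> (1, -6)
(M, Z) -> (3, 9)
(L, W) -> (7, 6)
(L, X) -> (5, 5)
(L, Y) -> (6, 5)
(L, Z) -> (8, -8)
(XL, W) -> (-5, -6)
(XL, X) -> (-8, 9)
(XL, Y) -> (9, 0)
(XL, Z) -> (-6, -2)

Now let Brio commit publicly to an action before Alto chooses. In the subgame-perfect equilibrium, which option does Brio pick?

W

Solve by backward induction (Brio leads).
- W → Alto plays L (best of 1, 2, 7, -5); Brio gets 6.
- X → Alto plays L (best of -4, 0, 5, -8); Brio gets 5.
- Y → Alto plays XL (best of -7, 1, 6, 9); Brio gets 0.
- Z → Alto plays L (best of -5, 3, 8, -6); Brio gets -8.
Among 6, 5, 0, -8, the best is 6 at W. Subgame-perfect outcome: (L, W) with payoffs (7, 6).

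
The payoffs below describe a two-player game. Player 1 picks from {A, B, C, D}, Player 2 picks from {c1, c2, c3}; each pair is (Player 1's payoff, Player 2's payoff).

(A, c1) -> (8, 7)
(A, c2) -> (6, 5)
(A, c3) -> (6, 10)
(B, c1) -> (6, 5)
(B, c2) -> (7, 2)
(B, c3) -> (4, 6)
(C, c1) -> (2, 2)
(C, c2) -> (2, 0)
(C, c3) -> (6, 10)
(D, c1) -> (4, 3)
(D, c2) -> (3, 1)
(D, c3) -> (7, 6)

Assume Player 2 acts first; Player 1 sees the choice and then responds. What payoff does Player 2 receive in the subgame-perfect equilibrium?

7

Backward induction with Player 2 moving first.
- c1: Player 1 compares 8, 6, 2, 4 and picks A; Player 2 would get 7.
- c2: Player 1 compares 6, 7, 2, 3 and picks B; Player 2 would get 2.
- c3: Player 1 compares 6, 4, 6, 7 and picks D; Player 2 would get 6.
Among 7, 2, 6, the best is 7 at c1. Subgame-perfect outcome: (A, c1) with payoffs (8, 7).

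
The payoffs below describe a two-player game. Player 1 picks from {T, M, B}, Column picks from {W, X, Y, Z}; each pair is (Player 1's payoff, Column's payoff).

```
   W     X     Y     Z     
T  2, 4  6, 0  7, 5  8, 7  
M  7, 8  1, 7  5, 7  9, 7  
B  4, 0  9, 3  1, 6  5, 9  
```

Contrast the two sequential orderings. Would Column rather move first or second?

If Player 1 leads: Column's best replies are T→Z, M→W, B→Z; Player 1's induced payoffs 8, 7, 5; outcome (T, Z), payoffs (8, 7).
If Column leads: Player 1's best replies are W→M, X→B, Y→T, Z→M; Column's induced payoffs 8, 3, 5, 7; outcome (M, W), payoffs (7, 8).
Column gets 8 moving first and 7 moving second, so Column prefers to move first.

first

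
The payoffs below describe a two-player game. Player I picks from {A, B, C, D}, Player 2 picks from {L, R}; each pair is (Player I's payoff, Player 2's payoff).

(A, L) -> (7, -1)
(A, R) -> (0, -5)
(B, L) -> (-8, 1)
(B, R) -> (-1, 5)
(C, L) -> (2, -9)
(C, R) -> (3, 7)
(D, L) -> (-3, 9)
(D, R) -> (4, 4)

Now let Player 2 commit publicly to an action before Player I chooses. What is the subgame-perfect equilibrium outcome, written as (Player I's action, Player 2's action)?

Backward induction with Player 2 moving first.
- L → Player I plays A (best of 7, -8, 2, -3); Player 2 gets -1.
- R → Player I plays D (best of 0, -1, 3, 4); Player 2 gets 4.
Player 2's induced payoffs are -1, 4, so Player 2 commits to R. Subgame-perfect outcome: (D, R) with payoffs (4, 4).

(D, R)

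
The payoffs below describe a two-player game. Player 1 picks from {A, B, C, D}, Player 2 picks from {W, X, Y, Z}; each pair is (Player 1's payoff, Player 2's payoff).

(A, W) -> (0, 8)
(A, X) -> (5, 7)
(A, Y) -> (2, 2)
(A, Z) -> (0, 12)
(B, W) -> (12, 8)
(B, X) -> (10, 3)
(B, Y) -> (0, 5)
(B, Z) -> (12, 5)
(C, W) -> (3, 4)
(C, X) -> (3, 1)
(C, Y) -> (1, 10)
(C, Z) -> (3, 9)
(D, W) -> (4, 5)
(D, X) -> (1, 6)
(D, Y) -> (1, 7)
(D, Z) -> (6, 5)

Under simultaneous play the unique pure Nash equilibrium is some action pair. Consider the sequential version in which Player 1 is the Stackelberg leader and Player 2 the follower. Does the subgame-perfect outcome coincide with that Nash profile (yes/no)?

Solve by backward induction (Player 1 leads).
- A → Player 2 plays Z (best of 8, 7, 2, 12); Player 1 gets 0.
- B → Player 2 plays W (best of 8, 3, 5, 5); Player 1 gets 12.
- C → Player 2 plays Y (best of 4, 1, 10, 9); Player 1 gets 1.
- D → Player 2 plays Y (best of 5, 6, 7, 5); Player 1 gets 1.
Among 0, 12, 1, 1, the best is 12 at B. Subgame-perfect outcome: (B, W) with payoffs (12, 8).
Now find the simultaneous Nash equilibrium.
Player 1's best replies: W→B; X→B; Y→A; Z→B.
Player 2's best replies: A→Z; B→W; C→Y; D→Y.
The unique mutual best reply is (B, W), giving (12, 8).
Sequential outcome (B, W) coincides with the Nash profile (B, W).

yes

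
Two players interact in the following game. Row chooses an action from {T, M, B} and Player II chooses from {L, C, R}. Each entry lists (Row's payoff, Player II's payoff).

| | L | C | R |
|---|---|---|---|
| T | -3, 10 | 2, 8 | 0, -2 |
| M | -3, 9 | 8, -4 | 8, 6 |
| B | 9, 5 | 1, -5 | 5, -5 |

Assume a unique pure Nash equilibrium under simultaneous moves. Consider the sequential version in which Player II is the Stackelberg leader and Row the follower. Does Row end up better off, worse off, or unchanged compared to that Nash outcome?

worse off

Backward induction with Player II moving first.
- L: Row compares -3, -3, 9 and picks B; Player II would get 5.
- C: Row compares 2, 8, 1 and picks M; Player II would get -4.
- R: Row compares 0, 8, 5 and picks M; Player II would get 6.
Among 5, -4, 6, the best is 6 at R. Subgame-perfect outcome: (M, R) with payoffs (8, 6).
Under simultaneous play:
Row's best replies: L→B; C→M; R→M.
Player II's best replies: T→L; M→L; B→L.
Only (B, L) has each player best-responding; Nash payoffs (9, 5).
Row earns 8 sequentially versus 9 at the Nash outcome: worse off.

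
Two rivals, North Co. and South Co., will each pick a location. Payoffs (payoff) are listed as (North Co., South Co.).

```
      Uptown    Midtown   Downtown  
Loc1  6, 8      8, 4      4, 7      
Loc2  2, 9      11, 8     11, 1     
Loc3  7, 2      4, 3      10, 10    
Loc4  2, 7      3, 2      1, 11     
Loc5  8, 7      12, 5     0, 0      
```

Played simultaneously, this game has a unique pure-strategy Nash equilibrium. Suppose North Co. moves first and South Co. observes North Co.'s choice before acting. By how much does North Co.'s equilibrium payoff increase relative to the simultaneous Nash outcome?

2

Solve by backward induction (North Co. leads).
- Loc1: BR = Uptown, leader payoff 6.
- Loc2: BR = Uptown, leader payoff 2.
- Loc3: BR = Downtown, leader payoff 10.
- Loc4: BR = Downtown, leader payoff 1.
- Loc5: BR = Uptown, leader payoff 8.
Among 6, 2, 10, 1, 8, the best is 10 at Loc3. Subgame-perfect outcome: (Loc3, Downtown) with payoffs (10, 10).
For the simultaneous game, intersect best replies.
North Co.'s best replies: Uptown→Loc5; Midtown→Loc5; Downtown→Loc2.
South Co.'s best replies: Loc1→Uptown; Loc2→Uptown; Loc3→Downtown; Loc4→Downtown; Loc5→Uptown.
Only (Loc5, Uptown) has each player best-responding; Nash payoffs (8, 7).
North Co.'s commitment gain: 10 − 8 = 2.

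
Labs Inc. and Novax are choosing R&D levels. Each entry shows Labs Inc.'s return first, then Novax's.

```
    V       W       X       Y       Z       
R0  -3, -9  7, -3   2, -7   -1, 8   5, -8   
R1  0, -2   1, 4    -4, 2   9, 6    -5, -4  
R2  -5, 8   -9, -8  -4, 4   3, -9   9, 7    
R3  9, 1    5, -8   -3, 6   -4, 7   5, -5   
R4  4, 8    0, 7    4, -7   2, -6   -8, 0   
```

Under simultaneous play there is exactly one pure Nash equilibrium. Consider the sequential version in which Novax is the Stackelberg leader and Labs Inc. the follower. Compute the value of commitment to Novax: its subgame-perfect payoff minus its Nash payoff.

Work backward from Labs Inc.'s decision.
- V: BR = R3, leader payoff 1.
- W: BR = R0, leader payoff -3.
- X: BR = R4, leader payoff -7.
- Y: BR = R1, leader payoff 6.
- Z: BR = R2, leader payoff 7.
Maximizing over 1, -3, -7, 6, 7, Novax chooses Z. Subgame-perfect outcome: (R2, Z) with payoffs (9, 7).
Under simultaneous play:
Labs Inc.'s best replies: V→R3; W→R0; X→R4; Y→R1; Z→R2.
Novax's best replies: R0→Y; R1→Y; R2→V; R3→Y; R4→V.
The unique mutual best reply is (R1, Y), giving (9, 6).
Novax's commitment gain: 7 − 6 = 1.

1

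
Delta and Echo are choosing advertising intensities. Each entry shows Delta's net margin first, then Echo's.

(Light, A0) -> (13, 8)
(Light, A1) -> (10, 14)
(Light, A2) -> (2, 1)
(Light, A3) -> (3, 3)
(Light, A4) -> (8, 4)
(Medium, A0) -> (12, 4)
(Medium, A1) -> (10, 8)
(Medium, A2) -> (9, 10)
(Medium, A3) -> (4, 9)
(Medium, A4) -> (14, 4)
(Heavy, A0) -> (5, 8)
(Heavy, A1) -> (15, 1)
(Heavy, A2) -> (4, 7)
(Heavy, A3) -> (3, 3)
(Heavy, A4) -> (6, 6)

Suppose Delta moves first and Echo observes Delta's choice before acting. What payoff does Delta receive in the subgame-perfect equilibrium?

10

Work backward from Echo's decision.
- Light: BR = A1, leader payoff 10.
- Medium: BR = A2, leader payoff 9.
- Heavy: BR = A0, leader payoff 5.
Delta's induced payoffs are 10, 9, 5, so Delta commits to Light. Subgame-perfect outcome: (Light, A1) with payoffs (10, 14).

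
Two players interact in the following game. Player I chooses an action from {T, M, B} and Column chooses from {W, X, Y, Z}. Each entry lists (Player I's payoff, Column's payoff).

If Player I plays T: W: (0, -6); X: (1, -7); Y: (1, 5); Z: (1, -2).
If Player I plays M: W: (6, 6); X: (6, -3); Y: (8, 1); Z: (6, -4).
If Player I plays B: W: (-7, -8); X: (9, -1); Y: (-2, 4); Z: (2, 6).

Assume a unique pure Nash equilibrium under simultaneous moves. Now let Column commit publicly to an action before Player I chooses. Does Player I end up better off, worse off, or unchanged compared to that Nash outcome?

Backward induction with Column moving first.
- W → Player I plays M (best of 0, 6, -7); Column gets 6.
- X → Player I plays B (best of 1, 6, 9); Column gets -1.
- Y → Player I plays M (best of 1, 8, -2); Column gets 1.
- Z → Player I plays M (best of 1, 6, 2); Column gets -4.
Column's induced payoffs are 6, -1, 1, -4, so Column commits to W. Subgame-perfect outcome: (M, W) with payoffs (6, 6).
For the simultaneous game, intersect best replies.
Player I's best replies: W→M; X→B; Y→M; Z→M.
Column's best replies: T→Y; M→W; B→Z.
Only (M, W) has each player best-responding; Nash payoffs (6, 6).
Player I earns 6 sequentially versus 6 at the Nash outcome: unchanged.

unchanged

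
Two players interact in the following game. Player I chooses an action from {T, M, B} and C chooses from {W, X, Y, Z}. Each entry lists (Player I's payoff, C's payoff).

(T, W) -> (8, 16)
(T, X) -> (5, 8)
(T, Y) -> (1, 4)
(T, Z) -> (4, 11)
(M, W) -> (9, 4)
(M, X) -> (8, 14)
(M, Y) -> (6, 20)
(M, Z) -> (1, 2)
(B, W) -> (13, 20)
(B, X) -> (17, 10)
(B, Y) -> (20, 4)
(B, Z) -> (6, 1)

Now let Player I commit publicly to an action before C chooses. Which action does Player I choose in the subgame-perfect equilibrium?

B

Solve by backward induction (Player I leads).
- T: C compares 16, 8, 4, 11 and picks W; Player I would get 8.
- M: C compares 4, 14, 20, 2 and picks Y; Player I would get 6.
- B: C compares 20, 10, 4, 1 and picks W; Player I would get 13.
Maximizing over 8, 6, 13, Player I chooses B. Subgame-perfect outcome: (B, W) with payoffs (13, 20).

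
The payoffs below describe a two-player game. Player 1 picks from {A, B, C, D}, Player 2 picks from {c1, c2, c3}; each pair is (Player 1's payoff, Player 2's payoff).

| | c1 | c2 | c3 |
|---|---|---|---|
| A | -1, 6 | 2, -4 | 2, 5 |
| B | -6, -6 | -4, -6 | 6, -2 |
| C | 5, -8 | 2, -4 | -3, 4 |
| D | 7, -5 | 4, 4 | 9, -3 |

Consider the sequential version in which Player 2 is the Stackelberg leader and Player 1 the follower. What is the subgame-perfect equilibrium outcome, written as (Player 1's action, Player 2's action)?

Solve by backward induction (Player 2 leads).
- c1: Player 1 compares -1, -6, 5, 7 and picks D; Player 2 would get -5.
- c2: Player 1 compares 2, -4, 2, 4 and picks D; Player 2 would get 4.
- c3: Player 1 compares 2, 6, -3, 9 and picks D; Player 2 would get -3.
Player 2's induced payoffs are -5, 4, -3, so Player 2 commits to c2. Subgame-perfect outcome: (D, c2) with payoffs (4, 4).

(D, c2)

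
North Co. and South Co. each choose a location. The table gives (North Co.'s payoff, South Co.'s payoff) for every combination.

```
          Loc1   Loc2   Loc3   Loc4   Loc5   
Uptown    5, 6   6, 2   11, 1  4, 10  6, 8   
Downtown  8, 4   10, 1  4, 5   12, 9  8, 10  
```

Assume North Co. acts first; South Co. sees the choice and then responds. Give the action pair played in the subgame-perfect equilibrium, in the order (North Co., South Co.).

(Downtown, Loc5)

Backward induction with North Co. moving first.
- Uptown → South Co. plays Loc4 (best of 6, 2, 1, 10, 8); North Co. gets 4.
- Downtown → South Co. plays Loc5 (best of 4, 1, 5, 9, 10); North Co. gets 8.
Maximizing over 4, 8, North Co. chooses Downtown. Subgame-perfect outcome: (Downtown, Loc5) with payoffs (8, 10).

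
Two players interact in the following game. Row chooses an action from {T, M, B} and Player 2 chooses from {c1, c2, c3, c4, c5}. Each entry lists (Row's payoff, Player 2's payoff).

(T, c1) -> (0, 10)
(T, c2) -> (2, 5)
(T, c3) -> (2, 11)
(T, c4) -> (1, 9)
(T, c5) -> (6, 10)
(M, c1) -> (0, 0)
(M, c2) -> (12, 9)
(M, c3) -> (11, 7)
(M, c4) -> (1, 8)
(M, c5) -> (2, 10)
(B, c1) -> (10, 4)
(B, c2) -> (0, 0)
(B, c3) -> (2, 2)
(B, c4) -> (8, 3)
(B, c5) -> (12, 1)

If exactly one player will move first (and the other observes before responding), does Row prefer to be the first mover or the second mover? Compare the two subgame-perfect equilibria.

second

If Row leads: Player 2's best replies are T→c3, M→c5, B→c1; Row's induced payoffs 2, 2, 10; outcome (B, c1), payoffs (10, 4).
If Player 2 leads: Row's best replies are c1→B, c2→M, c3→M, c4→B, c5→B; Player 2's induced payoffs 4, 9, 7, 3, 1; outcome (M, c2), payoffs (12, 9).
Row gets 10 moving first and 12 moving second, so Row prefers to move second.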